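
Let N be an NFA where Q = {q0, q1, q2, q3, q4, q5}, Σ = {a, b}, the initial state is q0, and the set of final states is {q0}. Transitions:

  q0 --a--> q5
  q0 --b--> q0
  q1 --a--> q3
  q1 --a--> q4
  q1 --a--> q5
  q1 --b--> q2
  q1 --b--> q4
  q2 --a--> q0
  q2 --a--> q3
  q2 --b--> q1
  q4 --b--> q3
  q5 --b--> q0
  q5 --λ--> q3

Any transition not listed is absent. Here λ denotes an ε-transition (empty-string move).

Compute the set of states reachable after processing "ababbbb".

{q0}

Start in {q0}.
Read 'a': q0→{q5}; union {q5}; ε-closure = {q3, q5}.
Read 'b': q3→∅, q5→{q0}; now {q0}.
Read 'a': q0→{q5}; union {q5}; ε-closure = {q3, q5}.
Read 'b': q3→∅, q5→{q0}; now {q0}.
Read 'b': q0→{q0}; now {q0}.
Read 'b': q0→{q0}; now {q0}.
Read 'b': q0→{q0}; now {q0}.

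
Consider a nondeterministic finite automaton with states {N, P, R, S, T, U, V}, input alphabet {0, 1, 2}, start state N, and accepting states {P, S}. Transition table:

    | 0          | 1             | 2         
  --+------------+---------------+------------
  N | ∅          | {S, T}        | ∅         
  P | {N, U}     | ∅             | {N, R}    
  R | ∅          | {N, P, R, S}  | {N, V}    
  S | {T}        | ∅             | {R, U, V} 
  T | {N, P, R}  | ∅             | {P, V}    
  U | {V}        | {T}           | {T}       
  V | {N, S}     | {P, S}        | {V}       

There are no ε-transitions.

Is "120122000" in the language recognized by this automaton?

Yes

Start in {N}.
Read '1': {N} → {S, T}.
Read '2': {S, T} → {P, R, U, V}.
Read '0': {P, R, U, V} → {N, S, U, V}.
Read '1': {N, S, U, V} → {P, S, T}.
Read '2': {P, S, T} → {N, P, R, U, V}.
Read '2': {N, P, R, U, V} → {N, R, T, V}.
Read '0': {N, R, T, V} → {N, P, R, S}.
Read '0': {N, P, R, S} → {N, T, U}.
Read '0': {N, T, U} → {N, P, R, V}.
The final set {N, P, R, V} contains the accepting state P.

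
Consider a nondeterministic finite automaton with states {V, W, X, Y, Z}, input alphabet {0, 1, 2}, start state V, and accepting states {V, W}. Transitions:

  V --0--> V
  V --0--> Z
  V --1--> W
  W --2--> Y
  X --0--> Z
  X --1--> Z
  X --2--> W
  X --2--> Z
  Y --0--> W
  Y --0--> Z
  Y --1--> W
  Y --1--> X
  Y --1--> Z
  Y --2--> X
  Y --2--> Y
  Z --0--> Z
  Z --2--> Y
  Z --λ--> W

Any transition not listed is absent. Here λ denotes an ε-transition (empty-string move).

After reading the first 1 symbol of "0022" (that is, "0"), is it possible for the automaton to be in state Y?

No

Start in {V}.
Read '0': {V} → {V, W, Z}.
State Y is not in {V, W, Z}.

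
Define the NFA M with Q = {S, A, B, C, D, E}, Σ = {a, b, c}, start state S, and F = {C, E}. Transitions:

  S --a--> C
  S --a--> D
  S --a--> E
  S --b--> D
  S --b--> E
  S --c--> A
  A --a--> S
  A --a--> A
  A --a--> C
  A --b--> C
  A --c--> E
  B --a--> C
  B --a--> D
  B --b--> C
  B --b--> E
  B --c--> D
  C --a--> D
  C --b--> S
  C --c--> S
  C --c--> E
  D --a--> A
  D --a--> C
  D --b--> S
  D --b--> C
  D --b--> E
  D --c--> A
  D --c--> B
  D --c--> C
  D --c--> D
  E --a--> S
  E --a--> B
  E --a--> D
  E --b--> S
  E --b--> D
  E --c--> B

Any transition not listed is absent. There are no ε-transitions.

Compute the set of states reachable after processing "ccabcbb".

{S, C, D, E}

Start in {S}.
Read 'c': S→{A}; now {A}.
Read 'c': A→{E}; now {E}.
Read 'a': E→{S, B, D}; now {S, B, D}.
Read 'b': S→{D, E}, B→{C, E}, D→{S, C, E}; now {S, C, D, E}.
Read 'c': S→{A}, C→{S, E}, D→{A, B, C, D}, E→{B}; now {S, A, B, C, D, E}.
Read 'b': S→{D, E}, A→{C}, B→{C, E}, C→{S}, D→{S, C, E}, E→{S, D}; now {S, C, D, E}.
Read 'b': S→{D, E}, C→{S}, D→{S, C, E}, E→{S, D}; now {S, C, D, E}.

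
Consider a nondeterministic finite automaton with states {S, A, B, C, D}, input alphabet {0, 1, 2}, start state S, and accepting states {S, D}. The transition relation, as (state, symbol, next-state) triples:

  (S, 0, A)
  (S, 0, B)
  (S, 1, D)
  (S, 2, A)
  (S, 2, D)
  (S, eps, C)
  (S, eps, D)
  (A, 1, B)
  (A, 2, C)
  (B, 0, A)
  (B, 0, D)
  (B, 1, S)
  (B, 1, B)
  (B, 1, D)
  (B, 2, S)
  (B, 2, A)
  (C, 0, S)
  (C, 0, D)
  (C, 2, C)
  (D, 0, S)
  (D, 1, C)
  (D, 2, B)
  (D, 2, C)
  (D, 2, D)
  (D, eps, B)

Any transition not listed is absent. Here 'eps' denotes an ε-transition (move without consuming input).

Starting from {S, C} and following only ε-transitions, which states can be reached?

Begin with {S, C}.
ε-move S → D; add D.
ε-move D → B; add B.

{S, B, C, D}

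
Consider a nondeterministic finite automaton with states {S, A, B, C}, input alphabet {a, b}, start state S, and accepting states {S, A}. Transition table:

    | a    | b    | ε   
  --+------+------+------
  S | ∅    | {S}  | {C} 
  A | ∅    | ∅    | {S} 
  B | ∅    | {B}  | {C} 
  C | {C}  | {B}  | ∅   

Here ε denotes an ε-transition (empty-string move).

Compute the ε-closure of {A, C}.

{S, A, C}

Begin with {A, C}.
ε-move A → S; add S.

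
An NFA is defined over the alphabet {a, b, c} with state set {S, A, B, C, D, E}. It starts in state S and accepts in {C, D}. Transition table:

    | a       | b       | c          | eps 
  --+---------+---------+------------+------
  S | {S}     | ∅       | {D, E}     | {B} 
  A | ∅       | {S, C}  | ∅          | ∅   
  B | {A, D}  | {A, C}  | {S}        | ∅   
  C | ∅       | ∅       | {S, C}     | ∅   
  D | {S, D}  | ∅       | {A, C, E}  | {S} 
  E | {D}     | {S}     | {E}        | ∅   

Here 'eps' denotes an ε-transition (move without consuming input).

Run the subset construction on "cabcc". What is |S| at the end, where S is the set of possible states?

6

Start: ε-closure({S}) = {S, B}.
Read 'c': {S, B} → {S, B, D, E}.
Read 'a': {S, B, D, E} → {S, A, B, D}.
Read 'b': {S, A, B, D} → {S, A, B, C}.
Read 'c': {S, A, B, C} → {S, B, C, D, E}.
Read 'c': {S, B, C, D, E} → {S, A, B, C, D, E}.
That set has 6 states.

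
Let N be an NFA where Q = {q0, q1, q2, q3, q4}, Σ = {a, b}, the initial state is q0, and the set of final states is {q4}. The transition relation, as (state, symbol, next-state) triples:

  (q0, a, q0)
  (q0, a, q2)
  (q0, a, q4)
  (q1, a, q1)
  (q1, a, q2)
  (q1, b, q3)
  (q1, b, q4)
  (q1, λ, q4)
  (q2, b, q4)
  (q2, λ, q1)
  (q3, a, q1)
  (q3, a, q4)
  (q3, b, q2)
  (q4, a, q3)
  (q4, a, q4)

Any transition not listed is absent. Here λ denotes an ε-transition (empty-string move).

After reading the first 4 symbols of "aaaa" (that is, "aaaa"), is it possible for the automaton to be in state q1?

Start in {q0}.
Read 'a': q0→{q0, q2, q4}; union {q0, q2, q4}; ε-closure = {q0, q1, q2, q4}.
Read 'a': q0→{q0, q2, q4}, q1→{q1, q2}, q2→∅, q4→{q3, q4}; now {q0, q1, q2, q3, q4}.
Read 'a': q0→{q0, q2, q4}, q1→{q1, q2}, q2→∅, q3→{q1, q4}, q4→{q3, q4}; now {q0, q1, q2, q3, q4}.
Read 'a': q0→{q0, q2, q4}, q1→{q1, q2}, q2→∅, q3→{q1, q4}, q4→{q3, q4}; now {q0, q1, q2, q3, q4}.
State q1 is in {q0, q1, q2, q3, q4}.

Yes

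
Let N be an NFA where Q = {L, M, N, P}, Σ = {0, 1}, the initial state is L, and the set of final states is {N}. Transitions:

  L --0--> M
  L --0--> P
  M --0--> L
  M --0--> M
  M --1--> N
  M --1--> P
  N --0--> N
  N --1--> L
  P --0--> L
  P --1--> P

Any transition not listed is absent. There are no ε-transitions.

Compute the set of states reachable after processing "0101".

{L}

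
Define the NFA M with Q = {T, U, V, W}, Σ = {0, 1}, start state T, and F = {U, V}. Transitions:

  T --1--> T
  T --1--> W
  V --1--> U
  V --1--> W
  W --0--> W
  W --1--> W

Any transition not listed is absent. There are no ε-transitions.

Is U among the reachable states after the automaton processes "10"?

No

Start in {T}.
Read '1': T→{T, W}; now {T, W}.
Read '0': T→∅, W→{W}; now {W}.
State U is not in {W}.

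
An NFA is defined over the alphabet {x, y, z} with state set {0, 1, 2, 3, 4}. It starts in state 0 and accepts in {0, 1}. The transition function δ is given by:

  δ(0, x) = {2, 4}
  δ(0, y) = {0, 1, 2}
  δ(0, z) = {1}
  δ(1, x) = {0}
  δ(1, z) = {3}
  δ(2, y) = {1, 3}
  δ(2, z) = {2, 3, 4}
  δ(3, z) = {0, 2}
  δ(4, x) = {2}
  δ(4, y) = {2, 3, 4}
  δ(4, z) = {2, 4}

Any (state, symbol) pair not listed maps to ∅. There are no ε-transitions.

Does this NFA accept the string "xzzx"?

No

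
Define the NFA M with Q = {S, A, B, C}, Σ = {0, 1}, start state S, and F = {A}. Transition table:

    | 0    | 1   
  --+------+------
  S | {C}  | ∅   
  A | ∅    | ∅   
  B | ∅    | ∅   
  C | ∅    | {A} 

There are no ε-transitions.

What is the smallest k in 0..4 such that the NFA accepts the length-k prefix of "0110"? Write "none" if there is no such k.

2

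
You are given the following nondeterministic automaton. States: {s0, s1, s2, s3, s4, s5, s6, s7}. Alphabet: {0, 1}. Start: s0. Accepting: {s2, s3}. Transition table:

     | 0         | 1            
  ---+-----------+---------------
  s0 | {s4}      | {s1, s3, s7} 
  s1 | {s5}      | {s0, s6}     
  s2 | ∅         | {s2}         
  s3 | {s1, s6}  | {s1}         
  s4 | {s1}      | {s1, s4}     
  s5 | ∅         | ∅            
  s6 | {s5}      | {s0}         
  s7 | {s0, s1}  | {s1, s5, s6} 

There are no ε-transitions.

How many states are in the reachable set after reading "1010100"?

Start in {s0}.
Read '1': s0→{s1, s3, s7}; now {s1, s3, s7}.
Read '0': s1→{s5}, s3→{s1, s6}, s7→{s0, s1}; now {s0, s1, s5, s6}.
Read '1': s0→{s1, s3, s7}, s1→{s0, s6}, s5→∅, s6→{s0}; now {s0, s1, s3, s6, s7}.
Read '0': s0→{s4}, s1→{s5}, s3→{s1, s6}, s6→{s5}, s7→{s0, s1}; now {s0, s1, s4, s5, s6}.
Read '1': s0→{s1, s3, s7}, s1→{s0, s6}, s4→{s1, s4}, s5→∅, s6→{s0}; now {s0, s1, s3, s4, s6, s7}.
Read '0': s0→{s4}, s1→{s5}, s3→{s1, s6}, s4→{s1}, s6→{s5}, s7→{s0, s1}; now {s0, s1, s4, s5, s6}.
Read '0': s0→{s4}, s1→{s5}, s4→{s1}, s5→∅, s6→{s5}; now {s1, s4, s5}.
That set has 3 states.

3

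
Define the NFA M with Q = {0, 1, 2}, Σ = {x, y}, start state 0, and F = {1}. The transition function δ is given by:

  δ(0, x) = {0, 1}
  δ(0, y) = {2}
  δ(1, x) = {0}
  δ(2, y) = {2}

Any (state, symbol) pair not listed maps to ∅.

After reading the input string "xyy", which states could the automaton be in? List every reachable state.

Start in {0}.
Read 'x': {0} → {0, 1}.
Read 'y': {0, 1} → {2}.
Read 'y': {2} → {2}.

{2}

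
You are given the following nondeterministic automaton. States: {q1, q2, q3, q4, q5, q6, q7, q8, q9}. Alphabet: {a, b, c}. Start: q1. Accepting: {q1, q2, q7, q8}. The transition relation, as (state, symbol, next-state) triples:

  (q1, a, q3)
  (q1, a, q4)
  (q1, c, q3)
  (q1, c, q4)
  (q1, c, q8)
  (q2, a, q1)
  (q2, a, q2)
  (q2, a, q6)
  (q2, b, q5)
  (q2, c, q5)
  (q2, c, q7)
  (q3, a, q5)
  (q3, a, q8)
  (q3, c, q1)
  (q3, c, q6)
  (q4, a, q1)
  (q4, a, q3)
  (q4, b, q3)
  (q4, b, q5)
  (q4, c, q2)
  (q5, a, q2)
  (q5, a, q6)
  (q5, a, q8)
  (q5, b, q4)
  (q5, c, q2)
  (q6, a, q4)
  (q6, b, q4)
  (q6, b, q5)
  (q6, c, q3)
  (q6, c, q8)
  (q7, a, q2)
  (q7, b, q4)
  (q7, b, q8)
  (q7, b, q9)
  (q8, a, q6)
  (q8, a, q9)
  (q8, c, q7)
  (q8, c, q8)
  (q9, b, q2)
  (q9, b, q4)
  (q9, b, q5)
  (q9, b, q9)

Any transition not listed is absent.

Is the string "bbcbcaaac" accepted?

Start in {q1}.
Read 'b': q1→∅; now ∅.
The set is empty and remains empty for the remaining 8 symbols.
The final set ∅ contains no accepting state.

No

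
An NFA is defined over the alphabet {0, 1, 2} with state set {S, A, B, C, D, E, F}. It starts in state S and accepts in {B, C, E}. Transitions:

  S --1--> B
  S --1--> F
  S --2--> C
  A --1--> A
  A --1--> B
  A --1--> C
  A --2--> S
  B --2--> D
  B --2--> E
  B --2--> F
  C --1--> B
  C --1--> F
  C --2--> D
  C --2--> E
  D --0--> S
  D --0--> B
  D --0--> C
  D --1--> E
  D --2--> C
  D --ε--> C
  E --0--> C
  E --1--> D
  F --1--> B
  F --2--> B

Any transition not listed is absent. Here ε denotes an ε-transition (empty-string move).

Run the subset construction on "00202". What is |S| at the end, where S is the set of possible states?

0

Start in {S}.
Read '0': S→∅; now ∅.
The set is empty and remains empty for the remaining 4 symbols.
That set has 0 states.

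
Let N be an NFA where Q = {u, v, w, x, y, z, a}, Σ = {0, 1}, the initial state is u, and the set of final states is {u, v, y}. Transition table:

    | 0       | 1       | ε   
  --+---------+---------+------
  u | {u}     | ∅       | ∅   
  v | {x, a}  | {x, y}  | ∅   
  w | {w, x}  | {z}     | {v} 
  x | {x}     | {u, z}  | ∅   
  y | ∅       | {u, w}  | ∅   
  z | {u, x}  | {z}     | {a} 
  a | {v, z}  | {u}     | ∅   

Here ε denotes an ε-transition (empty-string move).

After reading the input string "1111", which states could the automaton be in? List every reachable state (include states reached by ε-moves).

∅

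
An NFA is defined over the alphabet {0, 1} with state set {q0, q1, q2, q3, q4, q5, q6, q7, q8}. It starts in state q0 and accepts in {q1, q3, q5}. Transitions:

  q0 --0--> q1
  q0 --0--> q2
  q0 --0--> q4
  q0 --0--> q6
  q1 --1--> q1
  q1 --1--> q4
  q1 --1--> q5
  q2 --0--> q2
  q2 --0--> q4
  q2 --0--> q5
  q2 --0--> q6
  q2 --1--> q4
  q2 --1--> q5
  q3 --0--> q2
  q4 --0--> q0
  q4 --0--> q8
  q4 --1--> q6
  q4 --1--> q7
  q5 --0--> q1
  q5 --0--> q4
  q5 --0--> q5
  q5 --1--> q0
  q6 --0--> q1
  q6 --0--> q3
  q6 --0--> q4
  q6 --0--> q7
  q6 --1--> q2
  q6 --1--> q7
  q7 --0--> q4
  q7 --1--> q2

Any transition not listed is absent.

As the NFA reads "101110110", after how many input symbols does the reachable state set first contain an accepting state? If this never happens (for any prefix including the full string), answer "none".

none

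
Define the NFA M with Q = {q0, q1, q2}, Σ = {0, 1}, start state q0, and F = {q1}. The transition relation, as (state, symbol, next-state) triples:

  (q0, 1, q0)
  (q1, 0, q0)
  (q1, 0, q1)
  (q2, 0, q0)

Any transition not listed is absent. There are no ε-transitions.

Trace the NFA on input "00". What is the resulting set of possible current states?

∅

Start in {q0}.
Read '0': {q0} → ∅.
The set is empty and remains empty for the remaining 1 symbol.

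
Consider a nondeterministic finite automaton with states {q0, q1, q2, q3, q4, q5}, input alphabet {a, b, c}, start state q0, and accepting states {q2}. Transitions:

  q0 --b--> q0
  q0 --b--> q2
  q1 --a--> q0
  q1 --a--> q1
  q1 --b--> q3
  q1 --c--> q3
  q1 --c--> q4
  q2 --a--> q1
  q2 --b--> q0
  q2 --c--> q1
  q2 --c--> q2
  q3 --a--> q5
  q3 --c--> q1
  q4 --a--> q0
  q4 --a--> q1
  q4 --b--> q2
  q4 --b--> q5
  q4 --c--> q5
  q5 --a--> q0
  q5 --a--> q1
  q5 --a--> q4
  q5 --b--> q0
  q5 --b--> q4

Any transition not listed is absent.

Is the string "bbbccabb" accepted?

Start in {q0}.
Read 'b': {q0} → {q0, q2}.
Read 'b': {q0, q2} → {q0, q2}.
Read 'b': {q0, q2} → {q0, q2}.
Read 'c': {q0, q2} → {q1, q2}.
Read 'c': {q1, q2} → {q1, q2, q3, q4}.
Read 'a': {q1, q2, q3, q4} → {q0, q1, q5}.
Read 'b': {q0, q1, q5} → {q0, q2, q3, q4}.
Read 'b': {q0, q2, q3, q4} → {q0, q2, q5}.
The final set {q0, q2, q5} contains the accepting state q2.

Yes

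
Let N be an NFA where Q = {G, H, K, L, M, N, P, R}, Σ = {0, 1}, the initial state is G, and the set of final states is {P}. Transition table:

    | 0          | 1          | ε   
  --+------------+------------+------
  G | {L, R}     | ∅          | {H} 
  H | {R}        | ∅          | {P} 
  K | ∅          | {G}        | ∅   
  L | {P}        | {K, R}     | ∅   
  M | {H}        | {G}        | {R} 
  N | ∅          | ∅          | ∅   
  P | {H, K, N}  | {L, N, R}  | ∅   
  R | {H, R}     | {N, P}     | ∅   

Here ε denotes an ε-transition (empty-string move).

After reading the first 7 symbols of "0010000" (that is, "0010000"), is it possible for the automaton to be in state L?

Start: ε-closure({G}) = {G, H, P}.
Read '0': {G, H, P} → {H, K, L, N, P, R}.
Read '0': {H, K, L, N, P, R} → {H, K, N, P, R}.
Read '1': {H, K, N, P, R} → {G, H, L, N, P, R}.
Read '0': {G, H, L, N, P, R} → {H, K, L, N, P, R}.
Read '0': {H, K, L, N, P, R} → {H, K, N, P, R}.
Read '0': {H, K, N, P, R} → {H, K, N, P, R}.
Read '0': {H, K, N, P, R} → {H, K, N, P, R}.
State L is not in {H, K, N, P, R}.

No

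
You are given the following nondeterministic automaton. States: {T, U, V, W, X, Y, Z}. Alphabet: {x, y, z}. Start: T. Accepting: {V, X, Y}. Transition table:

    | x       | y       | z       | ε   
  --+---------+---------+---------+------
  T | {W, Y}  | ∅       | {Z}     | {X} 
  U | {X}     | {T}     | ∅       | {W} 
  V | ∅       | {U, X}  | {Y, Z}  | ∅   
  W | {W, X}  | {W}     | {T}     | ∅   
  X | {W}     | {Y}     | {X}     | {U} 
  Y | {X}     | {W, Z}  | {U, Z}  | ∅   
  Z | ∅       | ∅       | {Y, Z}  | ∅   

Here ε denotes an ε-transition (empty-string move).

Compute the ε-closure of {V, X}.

{U, V, W, X}

Begin with {V, X}.
ε-move X → U; add U.
ε-move U → W; add W.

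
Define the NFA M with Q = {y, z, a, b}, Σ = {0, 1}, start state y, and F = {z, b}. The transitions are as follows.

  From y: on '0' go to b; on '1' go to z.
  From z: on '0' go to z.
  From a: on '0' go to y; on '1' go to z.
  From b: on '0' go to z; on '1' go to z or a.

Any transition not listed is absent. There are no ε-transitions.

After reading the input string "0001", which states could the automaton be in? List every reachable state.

Start in {y}.
Read '0': y→{b}; now {b}.
Read '0': b→{z}; now {z}.
Read '0': z→{z}; now {z}.
Read '1': z→∅; now ∅.

∅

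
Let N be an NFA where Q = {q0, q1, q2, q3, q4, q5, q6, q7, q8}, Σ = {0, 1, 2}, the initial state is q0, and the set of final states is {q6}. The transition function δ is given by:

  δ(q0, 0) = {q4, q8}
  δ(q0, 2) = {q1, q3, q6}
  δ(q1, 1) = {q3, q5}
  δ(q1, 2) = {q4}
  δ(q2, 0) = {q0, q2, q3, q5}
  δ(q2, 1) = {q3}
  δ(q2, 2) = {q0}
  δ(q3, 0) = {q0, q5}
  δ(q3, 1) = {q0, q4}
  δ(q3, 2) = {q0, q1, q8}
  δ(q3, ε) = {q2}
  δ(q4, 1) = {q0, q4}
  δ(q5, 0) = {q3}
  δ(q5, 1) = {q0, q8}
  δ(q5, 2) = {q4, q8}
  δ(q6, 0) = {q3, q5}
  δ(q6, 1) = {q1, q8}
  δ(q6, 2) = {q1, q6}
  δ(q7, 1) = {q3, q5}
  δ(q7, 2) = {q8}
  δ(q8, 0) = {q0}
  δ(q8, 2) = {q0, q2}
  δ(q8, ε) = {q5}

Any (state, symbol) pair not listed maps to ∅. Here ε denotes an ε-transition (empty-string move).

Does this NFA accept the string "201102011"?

Start in {q0}.
Read '2': q0→{q1, q3, q6}; union {q1, q3, q6}; ε-closure = {q1, q2, q3, q6}.
Read '0': q1→∅, q2→{q0, q2, q3, q5}, q3→{q0, q5}, q6→{q3, q5}; now {q0, q2, q3, q5}.
Read '1': q0→∅, q2→{q3}, q3→{q0, q4}, q5→{q0, q8}; union {q0, q3, q4, q8}; ε-closure = {q0, q2, q3, q4, q5, q8}.
Read '1': q0→∅, q2→{q3}, q3→{q0, q4}, q4→{q0, q4}, q5→{q0, q8}, q8→∅; union {q0, q3, q4, q8}; ε-closure = {q0, q2, q3, q4, q5, q8}.
Read '0': q0→{q4, q8}, q2→{q0, q2, q3, q5}, q3→{q0, q5}, q4→∅, q5→{q3}, q8→{q0}; now {q0, q2, q3, q4, q5, q8}.
Read '2': q0→{q1, q3, q6}, q2→{q0}, q3→{q0, q1, q8}, q4→∅, q5→{q4, q8}, q8→{q0, q2}; union {q0, q1, q2, q3, q4, q6, q8}; ε-closure = {q0, q1, q2, q3, q4, q5, q6, q8}.
Read '0': q0→{q4, q8}, q1→∅, q2→{q0, q2, q3, q5}, q3→{q0, q5}, q4→∅, q5→{q3}, q6→{q3, q5}, q8→{q0}; now {q0, q2, q3, q4, q5, q8}.
Read '1': q0→∅, q2→{q3}, q3→{q0, q4}, q4→{q0, q4}, q5→{q0, q8}, q8→∅; union {q0, q3, q4, q8}; ε-closure = {q0, q2, q3, q4, q5, q8}.
Read '1': q0→∅, q2→{q3}, q3→{q0, q4}, q4→{q0, q4}, q5→{q0, q8}, q8→∅; union {q0, q3, q4, q8}; ε-closure = {q0, q2, q3, q4, q5, q8}.
The final set {q0, q2, q3, q4, q5, q8} contains no accepting state.

No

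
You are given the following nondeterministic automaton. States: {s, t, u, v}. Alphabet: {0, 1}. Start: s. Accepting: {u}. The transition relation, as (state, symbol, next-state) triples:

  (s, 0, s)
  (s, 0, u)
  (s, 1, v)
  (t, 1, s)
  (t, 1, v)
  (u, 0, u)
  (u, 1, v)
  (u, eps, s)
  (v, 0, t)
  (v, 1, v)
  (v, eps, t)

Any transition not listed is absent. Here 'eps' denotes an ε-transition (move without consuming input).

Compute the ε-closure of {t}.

Begin with {t}.
No ε-moves leave this set, so the closure equals the set itself.

{t}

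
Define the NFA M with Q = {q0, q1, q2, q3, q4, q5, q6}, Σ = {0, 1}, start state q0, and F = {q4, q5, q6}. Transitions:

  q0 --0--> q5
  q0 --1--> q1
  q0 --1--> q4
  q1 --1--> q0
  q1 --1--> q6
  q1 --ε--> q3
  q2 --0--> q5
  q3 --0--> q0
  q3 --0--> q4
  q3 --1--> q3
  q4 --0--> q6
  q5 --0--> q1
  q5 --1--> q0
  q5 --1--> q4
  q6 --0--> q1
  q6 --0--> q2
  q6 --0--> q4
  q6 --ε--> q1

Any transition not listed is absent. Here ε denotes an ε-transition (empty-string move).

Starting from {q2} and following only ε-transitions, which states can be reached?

Begin with {q2}.
No ε-moves leave this set, so the closure equals the set itself.

{q2}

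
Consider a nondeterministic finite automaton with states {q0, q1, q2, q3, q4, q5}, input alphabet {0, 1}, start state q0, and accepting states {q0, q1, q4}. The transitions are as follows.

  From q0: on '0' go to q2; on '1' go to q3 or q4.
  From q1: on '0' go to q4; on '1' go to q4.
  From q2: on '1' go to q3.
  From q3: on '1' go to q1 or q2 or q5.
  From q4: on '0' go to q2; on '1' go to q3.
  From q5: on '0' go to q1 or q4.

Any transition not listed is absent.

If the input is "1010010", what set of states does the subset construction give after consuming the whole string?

Start in {q0}.
Read '1': {q0} → {q3, q4}.
Read '0': {q3, q4} → {q2}.
Read '1': {q2} → {q3}.
Read '0': {q3} → ∅.
The set is empty and remains empty for the remaining 3 symbols.

∅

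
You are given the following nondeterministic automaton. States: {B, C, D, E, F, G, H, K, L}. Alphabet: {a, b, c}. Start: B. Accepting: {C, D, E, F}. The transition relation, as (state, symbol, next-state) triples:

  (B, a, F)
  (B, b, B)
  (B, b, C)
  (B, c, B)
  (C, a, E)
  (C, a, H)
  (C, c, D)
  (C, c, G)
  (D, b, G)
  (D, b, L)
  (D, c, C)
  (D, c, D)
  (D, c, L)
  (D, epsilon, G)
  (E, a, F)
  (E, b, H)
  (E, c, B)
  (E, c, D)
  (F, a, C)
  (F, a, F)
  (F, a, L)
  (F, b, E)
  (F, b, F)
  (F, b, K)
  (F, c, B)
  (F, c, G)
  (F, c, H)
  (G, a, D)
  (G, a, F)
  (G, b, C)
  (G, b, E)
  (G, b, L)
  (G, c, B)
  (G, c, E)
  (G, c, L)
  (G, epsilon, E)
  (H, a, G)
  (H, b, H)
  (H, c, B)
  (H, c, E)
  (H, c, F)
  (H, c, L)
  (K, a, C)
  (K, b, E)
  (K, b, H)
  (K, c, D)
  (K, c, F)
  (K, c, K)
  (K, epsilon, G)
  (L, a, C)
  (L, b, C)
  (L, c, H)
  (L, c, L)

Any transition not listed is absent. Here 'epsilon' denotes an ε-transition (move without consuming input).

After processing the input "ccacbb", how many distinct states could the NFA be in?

Start in {B}.
Read 'c': B→{B}; now {B}.
Read 'c': B→{B}; now {B}.
Read 'a': B→{F}; now {F}.
Read 'c': F→{B, G, H}; union {B, G, H}; ε-closure = {B, E, G, H}.
Read 'b': B→{B, C}, E→{H}, G→{C, E, L}, H→{H}; now {B, C, E, H, L}.
Read 'b': B→{B, C}, C→∅, E→{H}, H→{H}, L→{C}; now {B, C, H}.
That set has 3 states.

3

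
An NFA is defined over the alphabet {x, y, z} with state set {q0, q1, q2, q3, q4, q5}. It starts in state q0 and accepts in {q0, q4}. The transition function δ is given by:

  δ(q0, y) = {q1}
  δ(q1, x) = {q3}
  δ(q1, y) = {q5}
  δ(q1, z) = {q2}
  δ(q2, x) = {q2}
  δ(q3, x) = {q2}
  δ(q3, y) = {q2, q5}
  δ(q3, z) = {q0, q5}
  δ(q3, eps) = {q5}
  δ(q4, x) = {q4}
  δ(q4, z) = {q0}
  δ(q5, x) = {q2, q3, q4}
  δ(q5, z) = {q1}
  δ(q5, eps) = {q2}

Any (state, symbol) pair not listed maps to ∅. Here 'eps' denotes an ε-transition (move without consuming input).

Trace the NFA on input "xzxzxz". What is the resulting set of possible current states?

∅

Start in {q0}.
Read 'x': {q0} → ∅.
The set is empty and remains empty for the remaining 5 symbols.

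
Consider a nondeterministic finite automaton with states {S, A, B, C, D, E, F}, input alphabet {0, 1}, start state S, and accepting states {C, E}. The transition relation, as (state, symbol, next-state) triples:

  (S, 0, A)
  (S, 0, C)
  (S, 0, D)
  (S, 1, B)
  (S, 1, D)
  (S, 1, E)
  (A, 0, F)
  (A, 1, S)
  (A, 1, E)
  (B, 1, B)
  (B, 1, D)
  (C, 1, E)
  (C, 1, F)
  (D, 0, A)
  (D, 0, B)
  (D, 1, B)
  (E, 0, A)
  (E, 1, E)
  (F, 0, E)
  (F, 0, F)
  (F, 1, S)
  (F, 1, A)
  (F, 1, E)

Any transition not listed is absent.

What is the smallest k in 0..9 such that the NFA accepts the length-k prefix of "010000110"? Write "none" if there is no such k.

Start in {S}.
Read '0': {S} → {A, C, D}.
None of the earlier sets intersect F, but {A, C, D} does.

1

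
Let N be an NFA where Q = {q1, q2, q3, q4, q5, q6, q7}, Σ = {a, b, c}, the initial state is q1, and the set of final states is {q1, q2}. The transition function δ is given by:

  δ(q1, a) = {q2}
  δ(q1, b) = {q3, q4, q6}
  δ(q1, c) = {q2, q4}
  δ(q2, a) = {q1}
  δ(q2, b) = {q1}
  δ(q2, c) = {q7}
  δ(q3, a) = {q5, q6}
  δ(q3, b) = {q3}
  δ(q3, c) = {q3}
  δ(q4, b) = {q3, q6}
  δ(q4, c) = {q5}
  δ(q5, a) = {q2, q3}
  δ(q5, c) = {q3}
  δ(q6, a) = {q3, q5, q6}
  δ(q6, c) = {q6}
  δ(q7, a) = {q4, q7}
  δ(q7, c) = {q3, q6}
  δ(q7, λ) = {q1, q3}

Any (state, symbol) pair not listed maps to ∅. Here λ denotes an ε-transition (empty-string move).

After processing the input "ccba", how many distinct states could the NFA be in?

Start in {q1}.
Read 'c': q1→{q2, q4}; now {q2, q4}.
Read 'c': q2→{q7}, q4→{q5}; union {q5, q7}; ε-closure = {q1, q3, q5, q7}.
Read 'b': q1→{q3, q4, q6}, q3→{q3}, q5→∅, q7→∅; now {q3, q4, q6}.
Read 'a': q3→{q5, q6}, q4→∅, q6→{q3, q5, q6}; now {q3, q5, q6}.
That set has 3 states.

3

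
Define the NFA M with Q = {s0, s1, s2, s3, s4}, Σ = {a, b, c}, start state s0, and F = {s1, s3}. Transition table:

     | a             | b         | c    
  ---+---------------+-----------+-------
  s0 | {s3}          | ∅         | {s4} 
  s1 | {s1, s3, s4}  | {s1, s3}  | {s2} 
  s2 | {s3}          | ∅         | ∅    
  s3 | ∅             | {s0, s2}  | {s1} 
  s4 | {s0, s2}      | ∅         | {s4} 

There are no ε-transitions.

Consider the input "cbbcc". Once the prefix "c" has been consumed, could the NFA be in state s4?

Yes

Start in {s0}.
Read 'c': s0→{s4}; now {s4}.
State s4 is in {s4}.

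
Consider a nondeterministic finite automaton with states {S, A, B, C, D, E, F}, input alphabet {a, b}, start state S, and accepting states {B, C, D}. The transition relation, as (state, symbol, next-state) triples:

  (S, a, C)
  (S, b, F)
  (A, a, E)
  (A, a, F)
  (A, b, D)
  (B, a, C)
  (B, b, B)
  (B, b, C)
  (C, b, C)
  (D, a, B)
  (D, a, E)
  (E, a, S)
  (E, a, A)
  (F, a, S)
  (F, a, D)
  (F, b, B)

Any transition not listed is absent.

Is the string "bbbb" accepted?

Start in {S}.
Read 'b': {S} → {F}.
Read 'b': {F} → {B}.
Read 'b': {B} → {B, C}.
Read 'b': {B, C} → {B, C}.
The final set {B, C} contains the accepting states B, C.

Yes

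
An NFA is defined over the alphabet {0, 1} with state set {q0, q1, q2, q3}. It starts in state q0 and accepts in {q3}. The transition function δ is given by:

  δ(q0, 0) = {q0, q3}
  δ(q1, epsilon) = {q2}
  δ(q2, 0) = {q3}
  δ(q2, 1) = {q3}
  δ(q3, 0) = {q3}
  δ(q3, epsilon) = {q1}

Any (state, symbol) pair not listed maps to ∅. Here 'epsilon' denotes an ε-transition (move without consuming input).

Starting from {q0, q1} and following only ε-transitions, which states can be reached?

{q0, q1, q2}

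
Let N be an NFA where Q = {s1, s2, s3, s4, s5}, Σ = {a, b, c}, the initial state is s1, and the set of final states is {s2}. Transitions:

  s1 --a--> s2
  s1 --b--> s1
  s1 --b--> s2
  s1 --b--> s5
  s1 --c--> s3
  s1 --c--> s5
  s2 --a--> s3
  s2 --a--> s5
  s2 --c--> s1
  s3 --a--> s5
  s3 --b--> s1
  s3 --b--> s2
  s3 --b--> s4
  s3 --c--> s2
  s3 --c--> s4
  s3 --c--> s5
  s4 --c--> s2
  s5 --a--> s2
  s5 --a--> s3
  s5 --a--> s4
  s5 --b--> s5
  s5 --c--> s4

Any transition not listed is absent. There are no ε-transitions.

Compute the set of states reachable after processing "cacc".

Start in {s1}.
Read 'c': {s1} → {s3, s5}.
Read 'a': {s3, s5} → {s2, s3, s4, s5}.
Read 'c': {s2, s3, s4, s5} → {s1, s2, s4, s5}.
Read 'c': {s1, s2, s4, s5} → {s1, s2, s3, s4, s5}.

{s1, s2, s3, s4, s5}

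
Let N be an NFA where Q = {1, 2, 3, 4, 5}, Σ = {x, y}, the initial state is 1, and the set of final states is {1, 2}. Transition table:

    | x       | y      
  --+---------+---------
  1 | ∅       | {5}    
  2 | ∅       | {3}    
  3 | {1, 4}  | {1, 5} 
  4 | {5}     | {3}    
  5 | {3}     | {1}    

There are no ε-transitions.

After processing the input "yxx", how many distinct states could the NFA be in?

Start in {1}.
Read 'y': 1→{5}; now {5}.
Read 'x': 5→{3}; now {3}.
Read 'x': 3→{1, 4}; now {1, 4}.
That set has 2 states.

2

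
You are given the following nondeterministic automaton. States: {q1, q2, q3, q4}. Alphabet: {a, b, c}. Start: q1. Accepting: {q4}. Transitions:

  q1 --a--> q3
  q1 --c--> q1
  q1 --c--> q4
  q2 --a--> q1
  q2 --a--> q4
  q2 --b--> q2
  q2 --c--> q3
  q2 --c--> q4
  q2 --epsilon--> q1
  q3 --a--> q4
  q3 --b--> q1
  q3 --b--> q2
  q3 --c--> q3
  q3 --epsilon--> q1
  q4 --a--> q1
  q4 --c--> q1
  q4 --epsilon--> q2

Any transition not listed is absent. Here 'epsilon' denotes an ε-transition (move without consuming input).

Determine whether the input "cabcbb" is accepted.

No

Start in {q1}.
Read 'c': {q1} → {q1, q2, q4}.
Read 'a': {q1, q2, q4} → {q1, q2, q3, q4}.
Read 'b': {q1, q2, q3, q4} → {q1, q2}.
Read 'c': {q1, q2} → {q1, q2, q3, q4}.
Read 'b': {q1, q2, q3, q4} → {q1, q2}.
Read 'b': {q1, q2} → {q1, q2}.
The final set {q1, q2} contains no accepting state.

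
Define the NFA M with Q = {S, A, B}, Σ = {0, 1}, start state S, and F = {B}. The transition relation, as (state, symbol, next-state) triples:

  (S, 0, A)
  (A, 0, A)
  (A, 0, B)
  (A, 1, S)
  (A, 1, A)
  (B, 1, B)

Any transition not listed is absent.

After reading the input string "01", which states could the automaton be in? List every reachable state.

Start in {S}.
Read '0': {S} → {A}.
Read '1': {A} → {S, A}.

{S, A}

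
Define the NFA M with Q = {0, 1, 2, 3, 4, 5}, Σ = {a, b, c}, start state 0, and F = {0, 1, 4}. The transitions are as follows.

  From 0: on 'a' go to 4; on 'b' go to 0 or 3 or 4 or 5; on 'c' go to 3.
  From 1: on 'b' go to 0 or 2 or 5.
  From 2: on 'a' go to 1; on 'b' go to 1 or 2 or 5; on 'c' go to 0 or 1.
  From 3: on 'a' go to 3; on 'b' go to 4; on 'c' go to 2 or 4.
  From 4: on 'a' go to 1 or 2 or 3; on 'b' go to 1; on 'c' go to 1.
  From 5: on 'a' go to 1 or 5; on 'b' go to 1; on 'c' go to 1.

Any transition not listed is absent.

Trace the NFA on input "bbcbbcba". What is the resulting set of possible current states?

{1, 2, 3, 4, 5}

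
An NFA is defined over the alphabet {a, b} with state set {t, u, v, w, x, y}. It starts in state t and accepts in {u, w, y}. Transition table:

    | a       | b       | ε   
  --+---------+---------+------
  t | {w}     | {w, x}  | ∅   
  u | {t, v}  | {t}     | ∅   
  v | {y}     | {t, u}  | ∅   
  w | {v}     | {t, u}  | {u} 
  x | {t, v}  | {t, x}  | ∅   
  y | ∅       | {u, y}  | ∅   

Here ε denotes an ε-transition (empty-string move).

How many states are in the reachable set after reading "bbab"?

4

Start in {t}.
Read 'b': t→{w, x}; union {w, x}; ε-closure = {u, w, x}.
Read 'b': u→{t}, w→{t, u}, x→{t, x}; now {t, u, x}.
Read 'a': t→{w}, u→{t, v}, x→{t, v}; union {t, v, w}; ε-closure = {t, u, v, w}.
Read 'b': t→{w, x}, u→{t}, v→{t, u}, w→{t, u}; now {t, u, w, x}.
That set has 4 states.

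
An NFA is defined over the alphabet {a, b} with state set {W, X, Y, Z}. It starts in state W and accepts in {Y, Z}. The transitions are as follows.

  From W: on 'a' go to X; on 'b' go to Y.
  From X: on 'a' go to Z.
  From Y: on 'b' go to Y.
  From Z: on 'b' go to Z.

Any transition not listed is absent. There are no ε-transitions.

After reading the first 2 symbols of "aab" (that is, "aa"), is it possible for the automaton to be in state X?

Start in {W}.
Read 'a': W→{X}; now {X}.
Read 'a': X→{Z}; now {Z}.
State X is not in {Z}.

No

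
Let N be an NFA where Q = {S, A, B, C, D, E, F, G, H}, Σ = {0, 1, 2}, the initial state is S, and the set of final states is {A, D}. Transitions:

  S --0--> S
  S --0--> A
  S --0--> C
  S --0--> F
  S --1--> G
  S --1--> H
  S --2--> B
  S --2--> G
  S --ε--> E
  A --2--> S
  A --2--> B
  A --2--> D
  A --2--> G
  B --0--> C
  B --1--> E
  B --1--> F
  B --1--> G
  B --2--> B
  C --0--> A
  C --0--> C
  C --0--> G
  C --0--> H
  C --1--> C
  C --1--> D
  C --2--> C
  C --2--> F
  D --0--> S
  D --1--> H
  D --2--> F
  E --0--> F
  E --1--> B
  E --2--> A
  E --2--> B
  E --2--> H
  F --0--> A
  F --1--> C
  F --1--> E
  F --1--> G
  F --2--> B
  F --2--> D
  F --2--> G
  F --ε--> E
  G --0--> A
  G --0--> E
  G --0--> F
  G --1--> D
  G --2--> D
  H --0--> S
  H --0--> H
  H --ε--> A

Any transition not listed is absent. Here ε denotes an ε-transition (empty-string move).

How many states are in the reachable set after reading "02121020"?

7

Start: ε-closure({S}) = {S, E}.
Read '0': S→{S, A, C, F}, E→{F}; union {S, A, C, F}; ε-closure = {S, A, C, E, F}.
Read '2': S→{B, G}, A→{S, B, D, G}, C→{C, F}, E→{A, B, H}, F→{B, D, G}; union {S, A, B, C, D, F, G, H}; ε-closure = {S, A, B, C, D, E, F, G, H}.
Read '1': S→{G, H}, A→∅, B→{E, F, G}, C→{C, D}, D→{H}, E→{B}, F→{C, E, G}, G→{D}, H→∅; union {B, C, D, E, F, G, H}; ε-closure = {A, B, C, D, E, F, G, H}.
Read '2': A→{S, B, D, G}, B→{B}, C→{C, F}, D→{F}, E→{A, B, H}, F→{B, D, G}, G→{D}, H→∅; union {S, A, B, C, D, F, G, H}; ε-closure = {S, A, B, C, D, E, F, G, H}.
Read '1': S→{G, H}, A→∅, B→{E, F, G}, C→{C, D}, D→{H}, E→{B}, F→{C, E, G}, G→{D}, H→∅; union {B, C, D, E, F, G, H}; ε-closure = {A, B, C, D, E, F, G, H}.
Read '0': A→∅, B→{C}, C→{A, C, G, H}, D→{S}, E→{F}, F→{A}, G→{A, E, F}, H→{S, H}; now {S, A, C, E, F, G, H}.
Read '2': S→{B, G}, A→{S, B, D, G}, C→{C, F}, E→{A, B, H}, F→{B, D, G}, G→{D}, H→∅; union {S, A, B, C, D, F, G, H}; ε-closure = {S, A, B, C, D, E, F, G, H}.
Read '0': S→{S, A, C, F}, A→∅, B→{C}, C→{A, C, G, H}, D→{S}, E→{F}, F→{A}, G→{A, E, F}, H→{S, H}; now {S, A, C, E, F, G, H}.
That set has 7 states.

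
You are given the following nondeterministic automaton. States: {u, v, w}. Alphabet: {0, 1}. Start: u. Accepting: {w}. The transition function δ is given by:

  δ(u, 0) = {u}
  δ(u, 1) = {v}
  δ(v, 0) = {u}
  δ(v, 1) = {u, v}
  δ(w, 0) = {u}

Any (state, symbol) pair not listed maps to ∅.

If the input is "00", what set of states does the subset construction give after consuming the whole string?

{u}

Start in {u}.
Read '0': {u} → {u}.
Read '0': {u} → {u}.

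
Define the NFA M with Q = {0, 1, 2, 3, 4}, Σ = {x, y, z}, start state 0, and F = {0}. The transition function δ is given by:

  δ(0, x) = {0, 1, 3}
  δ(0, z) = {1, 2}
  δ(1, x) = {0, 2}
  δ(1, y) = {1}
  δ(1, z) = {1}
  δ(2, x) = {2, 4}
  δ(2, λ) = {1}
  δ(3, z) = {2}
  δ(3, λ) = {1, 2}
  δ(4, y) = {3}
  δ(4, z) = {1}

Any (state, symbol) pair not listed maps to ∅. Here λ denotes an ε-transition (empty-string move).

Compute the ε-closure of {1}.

Begin with {1}.
No ε-moves leave this set, so the closure equals the set itself.

{1}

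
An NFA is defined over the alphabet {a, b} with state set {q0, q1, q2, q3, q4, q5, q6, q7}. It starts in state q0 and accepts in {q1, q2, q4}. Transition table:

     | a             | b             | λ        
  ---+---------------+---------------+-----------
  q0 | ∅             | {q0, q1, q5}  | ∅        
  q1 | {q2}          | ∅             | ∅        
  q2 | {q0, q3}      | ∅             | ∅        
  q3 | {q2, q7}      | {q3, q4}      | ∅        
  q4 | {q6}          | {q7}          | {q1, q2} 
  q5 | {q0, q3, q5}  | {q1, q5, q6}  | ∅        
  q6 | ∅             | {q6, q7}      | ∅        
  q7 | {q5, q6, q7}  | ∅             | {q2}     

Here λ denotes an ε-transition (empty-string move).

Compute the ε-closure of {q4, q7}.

{q1, q2, q4, q7}

Begin with {q4, q7}.
ε-move q4 → q1; add q1.
ε-move q4 → q2; add q2.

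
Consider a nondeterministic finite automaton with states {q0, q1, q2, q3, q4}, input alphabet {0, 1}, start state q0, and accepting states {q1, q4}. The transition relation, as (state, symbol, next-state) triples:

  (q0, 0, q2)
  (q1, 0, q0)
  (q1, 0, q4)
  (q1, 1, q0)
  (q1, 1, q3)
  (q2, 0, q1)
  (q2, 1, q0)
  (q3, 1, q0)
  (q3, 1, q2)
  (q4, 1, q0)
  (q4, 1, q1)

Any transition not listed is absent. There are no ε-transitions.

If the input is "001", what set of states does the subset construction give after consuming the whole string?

{q0, q3}

Start in {q0}.
Read '0': q0→{q2}; now {q2}.
Read '0': q2→{q1}; now {q1}.
Read '1': q1→{q0, q3}; now {q0, q3}.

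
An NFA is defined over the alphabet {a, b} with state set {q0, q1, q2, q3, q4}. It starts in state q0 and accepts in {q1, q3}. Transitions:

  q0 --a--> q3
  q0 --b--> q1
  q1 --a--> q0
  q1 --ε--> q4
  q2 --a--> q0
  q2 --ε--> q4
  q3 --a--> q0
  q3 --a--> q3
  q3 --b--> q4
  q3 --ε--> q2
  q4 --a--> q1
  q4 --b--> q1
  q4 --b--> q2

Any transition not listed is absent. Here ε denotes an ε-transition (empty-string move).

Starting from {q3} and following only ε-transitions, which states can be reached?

{q2, q3, q4}

Begin with {q3}.
ε-move q3 → q2; add q2.
ε-move q2 → q4; add q4.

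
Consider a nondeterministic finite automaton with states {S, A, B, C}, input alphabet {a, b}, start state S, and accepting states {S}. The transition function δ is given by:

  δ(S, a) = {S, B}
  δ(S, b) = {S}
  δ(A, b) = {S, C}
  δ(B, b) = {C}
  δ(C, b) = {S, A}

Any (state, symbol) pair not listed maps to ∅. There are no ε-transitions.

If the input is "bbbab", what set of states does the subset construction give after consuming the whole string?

{S, C}

Start in {S}.
Read 'b': {S} → {S}.
Read 'b': {S} → {S}.
Read 'b': {S} → {S}.
Read 'a': {S} → {S, B}.
Read 'b': {S, B} → {S, C}.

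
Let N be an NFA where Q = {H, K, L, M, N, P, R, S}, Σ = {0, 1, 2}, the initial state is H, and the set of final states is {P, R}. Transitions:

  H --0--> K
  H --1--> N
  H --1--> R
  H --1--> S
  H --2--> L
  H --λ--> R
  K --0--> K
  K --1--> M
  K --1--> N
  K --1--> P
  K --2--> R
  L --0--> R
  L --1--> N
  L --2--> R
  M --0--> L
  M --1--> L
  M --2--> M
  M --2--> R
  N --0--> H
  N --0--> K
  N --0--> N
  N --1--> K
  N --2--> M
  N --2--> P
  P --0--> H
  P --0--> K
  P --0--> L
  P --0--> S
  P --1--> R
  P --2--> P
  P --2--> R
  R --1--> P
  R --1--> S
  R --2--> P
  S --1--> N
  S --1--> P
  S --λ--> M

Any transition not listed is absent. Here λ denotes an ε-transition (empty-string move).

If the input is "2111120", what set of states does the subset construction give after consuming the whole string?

{H, K, L, M, R, S}

Start: ε-closure({H}) = {H, R}.
Read '2': H→{L}, R→{P}; now {L, P}.
Read '1': L→{N}, P→{R}; now {N, R}.
Read '1': N→{K}, R→{P, S}; union {K, P, S}; ε-closure = {K, M, P, S}.
Read '1': K→{M, N, P}, M→{L}, P→{R}, S→{N, P}; now {L, M, N, P, R}.
Read '1': L→{N}, M→{L}, N→{K}, P→{R}, R→{P, S}; union {K, L, N, P, R, S}; ε-closure = {K, L, M, N, P, R, S}.
Read '2': K→{R}, L→{R}, M→{M, R}, N→{M, P}, P→{P, R}, R→{P}, S→∅; now {M, P, R}.
Read '0': M→{L}, P→{H, K, L, S}, R→∅; union {H, K, L, S}; ε-closure = {H, K, L, M, R, S}.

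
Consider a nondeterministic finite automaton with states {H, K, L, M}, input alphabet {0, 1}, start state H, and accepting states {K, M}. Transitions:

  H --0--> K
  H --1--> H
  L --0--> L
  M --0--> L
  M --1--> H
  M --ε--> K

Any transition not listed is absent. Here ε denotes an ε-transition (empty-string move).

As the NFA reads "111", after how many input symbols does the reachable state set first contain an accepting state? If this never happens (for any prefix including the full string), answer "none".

Start in {H}.
Read '1': H→{H}; now {H}.
Read '1': H→{H}; now {H}.
Read '1': H→{H}; now {H}.
No reachable set along the way intersects F.

none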